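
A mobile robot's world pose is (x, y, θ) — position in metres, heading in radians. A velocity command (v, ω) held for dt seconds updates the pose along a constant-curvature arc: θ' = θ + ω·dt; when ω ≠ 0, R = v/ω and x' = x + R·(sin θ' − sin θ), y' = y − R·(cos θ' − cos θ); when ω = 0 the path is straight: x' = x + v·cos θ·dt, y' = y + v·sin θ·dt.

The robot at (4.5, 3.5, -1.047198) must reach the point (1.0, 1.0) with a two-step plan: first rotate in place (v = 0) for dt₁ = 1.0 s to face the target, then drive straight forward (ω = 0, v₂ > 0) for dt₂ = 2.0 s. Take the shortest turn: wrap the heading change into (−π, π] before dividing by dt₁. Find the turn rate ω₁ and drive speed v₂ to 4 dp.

heading to target = atan2(1−3.5, 1−4.5) = -2.5213
Δθ = wrap(-2.5213 − -1.0472) = -1.4741; ω₁ = Δθ/dt₁ = -1.4741
distance = √((1−4.5)² + (1−3.5)²) = 4.3012; v₂ = distance/dt₂ = 2.1506

ω₁ = -1.4741, v₂ = 2.1506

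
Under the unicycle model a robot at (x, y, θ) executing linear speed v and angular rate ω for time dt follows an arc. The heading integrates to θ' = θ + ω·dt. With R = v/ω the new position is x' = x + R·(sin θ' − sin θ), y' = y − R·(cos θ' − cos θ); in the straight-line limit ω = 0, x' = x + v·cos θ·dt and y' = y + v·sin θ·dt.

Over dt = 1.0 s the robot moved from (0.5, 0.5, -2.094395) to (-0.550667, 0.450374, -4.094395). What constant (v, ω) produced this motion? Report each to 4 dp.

v = 1.2500, ω = -2.0000

Δθ = -4.094395 − -2.094395 = -2.000000
ω = Δθ/dt = -2.000000/1.0 = -2.0000
R = Δx/(sin θ' − sin θ) = -0.6250
v = R·ω = -0.6250·-2.0000 = 1.2500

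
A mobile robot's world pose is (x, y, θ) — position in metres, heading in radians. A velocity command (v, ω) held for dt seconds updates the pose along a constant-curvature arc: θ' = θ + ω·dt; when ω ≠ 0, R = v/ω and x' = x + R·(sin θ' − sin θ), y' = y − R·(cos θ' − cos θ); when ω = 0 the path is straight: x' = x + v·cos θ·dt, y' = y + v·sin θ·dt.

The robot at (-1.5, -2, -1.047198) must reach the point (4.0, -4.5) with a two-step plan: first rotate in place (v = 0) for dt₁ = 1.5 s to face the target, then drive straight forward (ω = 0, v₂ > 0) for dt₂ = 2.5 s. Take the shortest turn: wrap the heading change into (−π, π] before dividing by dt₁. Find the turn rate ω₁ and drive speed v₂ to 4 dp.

ω₁ = 0.4137, v₂ = 2.4166

heading to target = atan2(-4.5−-2, 4−-1.5) = -0.4266
Δθ = wrap(-0.4266 − -1.0472) = 0.6206; ω₁ = Δθ/dt₁ = 0.4137
distance = √((4−-1.5)² + (-4.5−-2)²) = 6.0415; v₂ = distance/dt₂ = 2.4166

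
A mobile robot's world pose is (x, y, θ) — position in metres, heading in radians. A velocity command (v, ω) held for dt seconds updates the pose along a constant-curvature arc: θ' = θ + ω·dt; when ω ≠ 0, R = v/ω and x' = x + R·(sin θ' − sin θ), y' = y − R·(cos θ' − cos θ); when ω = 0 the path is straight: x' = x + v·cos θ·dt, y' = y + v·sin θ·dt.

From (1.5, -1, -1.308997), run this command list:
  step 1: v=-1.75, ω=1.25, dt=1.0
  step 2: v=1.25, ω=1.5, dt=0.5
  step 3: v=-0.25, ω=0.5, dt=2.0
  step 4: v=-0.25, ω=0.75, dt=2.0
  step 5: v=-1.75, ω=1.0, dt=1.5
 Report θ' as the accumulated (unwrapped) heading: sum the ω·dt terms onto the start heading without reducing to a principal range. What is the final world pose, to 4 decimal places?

step 1: θ'=-0.0590 (R=-1.4000) → pose (0.2303, 0.0352, -0.0590)
step 2: θ'=0.6910 (R=0.8333) → pose (0.8105, 0.2249, 0.6910)
step 3: θ'=1.6910 (R=-0.5000) → pose (0.6327, -0.2203, 1.6910)
step 4: θ'=3.1910 (R=-0.3333) → pose (0.9801, -0.5133, 3.1910)
step 5: θ'=4.6910 (R=-1.7500) → pose (2.6433, 1.1972, 4.6910)

(2.6433, 1.1972, 4.6910)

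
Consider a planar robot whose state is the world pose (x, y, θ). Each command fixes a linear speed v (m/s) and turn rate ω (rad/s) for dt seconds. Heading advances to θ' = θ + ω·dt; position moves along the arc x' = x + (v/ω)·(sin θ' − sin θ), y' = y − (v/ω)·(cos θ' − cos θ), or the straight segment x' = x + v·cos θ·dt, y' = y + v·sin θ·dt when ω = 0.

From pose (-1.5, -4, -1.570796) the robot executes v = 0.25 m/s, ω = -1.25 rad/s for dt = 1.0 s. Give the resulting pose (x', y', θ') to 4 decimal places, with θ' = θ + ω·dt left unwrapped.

(-1.6369, -4.1898, -2.8208)

θ' = -1.5708 + -1.25·1.0 = -2.8208
R = v/ω = 0.25/-1.25 = -0.2000
x' = -1.5 + -0.2000·(sin -2.8208 − sin -1.5708) = -1.6369
y' = -4 − -0.2000·(cos -2.8208 − cos -1.5708) = -4.1898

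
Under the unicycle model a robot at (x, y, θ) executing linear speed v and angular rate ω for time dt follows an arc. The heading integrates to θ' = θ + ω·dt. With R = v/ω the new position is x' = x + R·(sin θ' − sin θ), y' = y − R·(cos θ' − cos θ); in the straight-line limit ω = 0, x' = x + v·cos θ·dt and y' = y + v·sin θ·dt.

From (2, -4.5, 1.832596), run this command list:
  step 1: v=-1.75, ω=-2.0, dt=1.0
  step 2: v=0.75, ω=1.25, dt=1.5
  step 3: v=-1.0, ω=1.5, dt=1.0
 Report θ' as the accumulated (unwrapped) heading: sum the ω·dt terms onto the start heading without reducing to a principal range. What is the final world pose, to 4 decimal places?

(2.4078, -5.4901, 3.2076)

step 1: θ'=-0.1674 (R=0.8750) → pose (1.0090, -5.5892, -0.1674)
step 2: θ'=1.7076 (R=0.6000) → pose (1.7034, -4.9158, 1.7076)
step 3: θ'=3.2076 (R=-0.6667) → pose (2.4078, -5.4901, 3.2076)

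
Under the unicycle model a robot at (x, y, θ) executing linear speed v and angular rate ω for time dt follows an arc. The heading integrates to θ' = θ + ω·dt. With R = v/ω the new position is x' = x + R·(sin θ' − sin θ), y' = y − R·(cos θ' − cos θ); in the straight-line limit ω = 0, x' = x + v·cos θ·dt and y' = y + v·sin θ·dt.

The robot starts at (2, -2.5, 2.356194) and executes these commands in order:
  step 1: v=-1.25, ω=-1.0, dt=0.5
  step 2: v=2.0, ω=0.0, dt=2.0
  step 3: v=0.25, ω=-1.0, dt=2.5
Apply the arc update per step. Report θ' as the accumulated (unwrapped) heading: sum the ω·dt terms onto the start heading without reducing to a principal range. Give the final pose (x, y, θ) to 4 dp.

step 1: θ'=1.8562 (R=1.2500) → pose (2.3156, -3.0320, 1.8562)
step 2: θ'=1.8562 (straight) → pose (1.1894, 0.8062, 1.8562)
step 3: θ'=-0.6438 (R=-0.2500) → pose (1.5793, 1.0766, -0.6438)

(1.5793, 1.0766, -0.6438)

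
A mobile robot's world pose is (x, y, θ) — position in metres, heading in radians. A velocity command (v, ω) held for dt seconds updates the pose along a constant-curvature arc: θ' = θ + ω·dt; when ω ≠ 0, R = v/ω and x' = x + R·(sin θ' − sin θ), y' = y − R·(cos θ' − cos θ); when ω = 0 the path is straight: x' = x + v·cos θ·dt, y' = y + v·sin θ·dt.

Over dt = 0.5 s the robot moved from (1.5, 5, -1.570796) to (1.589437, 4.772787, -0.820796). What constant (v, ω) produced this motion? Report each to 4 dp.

v = 0.5000, ω = 1.5000

Δθ = -0.820796 − -1.570796 = 0.750000
ω = Δθ/dt = 0.750000/0.5 = 1.5000
R = −Δy/(cos θ' − cos θ) = 0.3333
v = R·ω = 0.3333·1.5000 = 0.5000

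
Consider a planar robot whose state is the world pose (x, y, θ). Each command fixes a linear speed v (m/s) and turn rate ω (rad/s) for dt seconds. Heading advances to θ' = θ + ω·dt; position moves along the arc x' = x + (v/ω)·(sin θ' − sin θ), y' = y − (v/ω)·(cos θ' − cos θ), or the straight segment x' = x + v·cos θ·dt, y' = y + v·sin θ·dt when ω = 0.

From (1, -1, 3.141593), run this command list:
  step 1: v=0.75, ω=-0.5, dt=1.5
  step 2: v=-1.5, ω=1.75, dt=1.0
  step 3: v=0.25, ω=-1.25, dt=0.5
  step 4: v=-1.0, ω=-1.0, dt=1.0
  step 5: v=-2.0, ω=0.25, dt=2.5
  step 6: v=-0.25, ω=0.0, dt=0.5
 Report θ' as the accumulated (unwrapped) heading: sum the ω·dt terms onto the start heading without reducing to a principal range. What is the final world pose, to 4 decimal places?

step 1: θ'=2.3916 (R=-1.5000) → pose (-0.0225, -0.5975, 2.3916)
step 2: θ'=4.1416 (R=-0.8571) → pose (1.2831, -0.4335, 4.1416)
step 3: θ'=3.5166 (R=-0.2000) → pose (1.1880, -0.5115, 3.5166)
step 4: θ'=2.5166 (R=1.0000) → pose (2.1394, -0.6311, 2.5166)
step 5: θ'=3.1416 (R=-8.0000) → pose (6.8202, -2.1434, 3.1416)
step 6: θ'=3.1416 (straight) → pose (6.9452, -2.1434, 3.1416)

(6.9452, -2.1434, 3.1416)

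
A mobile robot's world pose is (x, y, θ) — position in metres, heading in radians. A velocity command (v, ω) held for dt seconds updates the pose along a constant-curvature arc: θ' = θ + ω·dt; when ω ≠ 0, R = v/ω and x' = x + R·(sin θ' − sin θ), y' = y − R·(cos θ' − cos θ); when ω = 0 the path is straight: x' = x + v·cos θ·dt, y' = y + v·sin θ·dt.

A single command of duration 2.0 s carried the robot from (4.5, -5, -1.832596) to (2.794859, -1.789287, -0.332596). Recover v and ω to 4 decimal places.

Δθ = -0.332596 − -1.832596 = 1.500000
ω = Δθ/dt = 1.500000/2.0 = 0.7500
R = −Δy/(cos θ' − cos θ) = -2.6667
v = R·ω = -2.6667·0.7500 = -2.0000

v = -2.0000, ω = 0.7500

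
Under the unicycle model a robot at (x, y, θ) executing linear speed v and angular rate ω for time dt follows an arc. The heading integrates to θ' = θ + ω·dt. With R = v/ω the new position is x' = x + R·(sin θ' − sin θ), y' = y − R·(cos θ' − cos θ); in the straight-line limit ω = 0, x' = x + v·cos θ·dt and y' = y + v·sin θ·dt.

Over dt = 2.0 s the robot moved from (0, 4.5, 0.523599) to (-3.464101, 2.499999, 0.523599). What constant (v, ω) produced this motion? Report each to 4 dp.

v = -2.0000, ω = 0.0000

Δθ = 0.523599 − 0.523599 = 0.000000
ω = Δθ/dt = 0.000000/2.0 = 0.0000
ω = 0 → v = (Δx·cos θ + Δy·sin θ)/dt = -2.0000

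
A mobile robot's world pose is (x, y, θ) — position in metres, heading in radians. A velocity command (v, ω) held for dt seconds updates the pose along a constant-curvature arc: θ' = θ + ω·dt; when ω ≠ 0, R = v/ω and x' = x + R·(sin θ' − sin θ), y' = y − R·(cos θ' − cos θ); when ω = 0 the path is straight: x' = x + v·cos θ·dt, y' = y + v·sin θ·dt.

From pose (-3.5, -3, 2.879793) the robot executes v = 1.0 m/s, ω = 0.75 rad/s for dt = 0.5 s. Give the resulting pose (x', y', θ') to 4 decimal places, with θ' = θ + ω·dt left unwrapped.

(-3.9957, -2.9631, 3.2548)

θ' = 2.8798 + 0.75·0.5 = 3.2548
R = v/ω = 1.0/0.75 = 1.3333
x' = -3.5 + 1.3333·(sin 3.2548 − sin 2.8798) = -3.9957
y' = -3 − 1.3333·(cos 3.2548 − cos 2.8798) = -2.9631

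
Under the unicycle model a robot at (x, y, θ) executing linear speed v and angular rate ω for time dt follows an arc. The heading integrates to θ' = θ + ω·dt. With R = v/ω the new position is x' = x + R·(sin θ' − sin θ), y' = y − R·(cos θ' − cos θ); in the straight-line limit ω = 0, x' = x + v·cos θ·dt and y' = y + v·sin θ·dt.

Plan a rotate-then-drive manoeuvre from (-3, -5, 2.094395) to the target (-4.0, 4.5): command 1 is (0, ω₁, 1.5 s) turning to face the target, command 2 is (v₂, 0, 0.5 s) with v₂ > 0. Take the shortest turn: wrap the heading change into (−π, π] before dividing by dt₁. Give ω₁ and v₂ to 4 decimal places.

ω₁ = -0.2791, v₂ = 19.1050

heading to target = atan2(4.5−-5, -4−-3) = 1.6757
Δθ = wrap(1.6757 − 2.0944) = -0.4187; ω₁ = Δθ/dt₁ = -0.2791
distance = √((-4−-3)² + (4.5−-5)²) = 9.5525; v₂ = distance/dt₂ = 19.1050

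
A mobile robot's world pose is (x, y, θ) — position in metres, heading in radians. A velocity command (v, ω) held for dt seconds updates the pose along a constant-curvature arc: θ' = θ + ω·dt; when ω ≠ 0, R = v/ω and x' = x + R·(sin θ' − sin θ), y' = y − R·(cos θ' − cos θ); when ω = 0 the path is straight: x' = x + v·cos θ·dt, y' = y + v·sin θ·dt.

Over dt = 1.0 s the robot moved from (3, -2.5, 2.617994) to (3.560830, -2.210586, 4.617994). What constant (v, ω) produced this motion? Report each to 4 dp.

Δθ = 4.617994 − 2.617994 = 2.000000
ω = Δθ/dt = 2.000000/1.0 = 2.0000
R = Δx/(sin θ' − sin θ) = -0.3750
v = R·ω = -0.3750·2.0000 = -0.7500

v = -0.7500, ω = 2.0000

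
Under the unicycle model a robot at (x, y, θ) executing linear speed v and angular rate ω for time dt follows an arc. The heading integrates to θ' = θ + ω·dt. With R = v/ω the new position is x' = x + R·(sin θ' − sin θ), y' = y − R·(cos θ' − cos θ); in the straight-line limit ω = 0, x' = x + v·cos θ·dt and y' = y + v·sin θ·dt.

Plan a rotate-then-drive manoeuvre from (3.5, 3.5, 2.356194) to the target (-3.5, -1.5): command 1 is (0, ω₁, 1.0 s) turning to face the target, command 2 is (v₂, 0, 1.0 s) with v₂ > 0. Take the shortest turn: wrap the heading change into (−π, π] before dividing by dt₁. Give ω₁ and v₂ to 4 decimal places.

ω₁ = 1.4056, v₂ = 8.6023

heading to target = atan2(-1.5−3.5, -3.5−3.5) = -2.5213
Δθ = wrap(-2.5213 − 2.3562) = 1.4056; ω₁ = Δθ/dt₁ = 1.4056
distance = √((-3.5−3.5)² + (-1.5−3.5)²) = 8.6023; v₂ = distance/dt₂ = 8.6023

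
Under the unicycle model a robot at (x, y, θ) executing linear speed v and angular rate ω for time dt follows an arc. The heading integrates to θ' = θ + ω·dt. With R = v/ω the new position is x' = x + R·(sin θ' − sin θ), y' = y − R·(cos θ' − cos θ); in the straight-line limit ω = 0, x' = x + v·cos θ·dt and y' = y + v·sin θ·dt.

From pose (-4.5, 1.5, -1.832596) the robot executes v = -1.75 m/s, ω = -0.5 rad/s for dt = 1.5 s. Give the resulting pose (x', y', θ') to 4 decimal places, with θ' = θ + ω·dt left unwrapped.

θ' = -1.8326 + -0.5·1.5 = -2.5826
R = v/ω = -1.75/-0.5 = 3.5000
x' = -4.5 + 3.5000·(sin -2.5826 − sin -1.8326) = -2.9754
y' = 1.5 − 3.5000·(cos -2.5826 − cos -1.8326) = 3.5614

(-2.9754, 3.5614, -2.5826)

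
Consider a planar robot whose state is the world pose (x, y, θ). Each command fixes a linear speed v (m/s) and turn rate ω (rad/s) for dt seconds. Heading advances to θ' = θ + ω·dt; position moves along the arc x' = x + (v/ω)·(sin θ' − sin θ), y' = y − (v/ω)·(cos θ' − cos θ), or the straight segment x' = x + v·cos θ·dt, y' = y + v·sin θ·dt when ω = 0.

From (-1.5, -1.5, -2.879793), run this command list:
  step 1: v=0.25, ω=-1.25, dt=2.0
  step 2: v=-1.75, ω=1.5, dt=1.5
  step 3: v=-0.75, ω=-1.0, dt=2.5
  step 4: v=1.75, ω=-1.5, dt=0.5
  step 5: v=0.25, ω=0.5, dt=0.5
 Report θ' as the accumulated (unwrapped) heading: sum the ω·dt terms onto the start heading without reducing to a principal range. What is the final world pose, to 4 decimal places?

(0.6324, -4.1788, -6.1298)

step 1: θ'=-5.3798 (R=-0.2000) → pose (-1.7089, -1.1830, -5.3798)
step 2: θ'=-3.1298 (R=-1.1667) → pose (-0.7787, -3.0717, -3.1298)
step 3: θ'=-5.6298 (R=0.7500) → pose (-0.3140, -4.4172, -5.6298)
step 4: θ'=-6.3798 (R=-1.1667) → pose (0.5077, -4.1823, -6.3798)
step 5: θ'=-6.1298 (R=0.5000) → pose (0.6324, -4.1788, -6.1298)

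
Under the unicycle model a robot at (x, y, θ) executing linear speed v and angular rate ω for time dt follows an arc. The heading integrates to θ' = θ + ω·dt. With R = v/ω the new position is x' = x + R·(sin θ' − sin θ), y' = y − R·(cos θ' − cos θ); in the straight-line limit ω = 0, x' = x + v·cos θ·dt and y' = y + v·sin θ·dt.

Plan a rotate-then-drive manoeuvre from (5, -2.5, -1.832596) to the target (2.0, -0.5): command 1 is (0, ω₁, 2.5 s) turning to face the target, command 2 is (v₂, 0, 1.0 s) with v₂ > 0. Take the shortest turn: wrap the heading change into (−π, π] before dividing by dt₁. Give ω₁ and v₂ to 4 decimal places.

ω₁ = -0.7588, v₂ = 3.6056

heading to target = atan2(-0.5−-2.5, 2−5) = 2.5536
Δθ = wrap(2.5536 − -1.8326) = -1.8970; ω₁ = Δθ/dt₁ = -0.7588
distance = √((2−5)² + (-0.5−-2.5)²) = 3.6056; v₂ = distance/dt₂ = 3.6056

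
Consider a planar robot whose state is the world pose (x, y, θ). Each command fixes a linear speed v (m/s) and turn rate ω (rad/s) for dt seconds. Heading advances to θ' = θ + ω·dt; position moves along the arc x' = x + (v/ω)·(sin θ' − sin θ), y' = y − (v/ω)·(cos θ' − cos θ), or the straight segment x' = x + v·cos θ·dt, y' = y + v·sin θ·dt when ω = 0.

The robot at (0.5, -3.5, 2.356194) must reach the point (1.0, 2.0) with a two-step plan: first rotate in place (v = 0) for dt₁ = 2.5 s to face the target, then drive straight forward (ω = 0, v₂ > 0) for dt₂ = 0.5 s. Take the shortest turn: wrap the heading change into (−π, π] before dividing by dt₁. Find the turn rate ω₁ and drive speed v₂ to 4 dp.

heading to target = atan2(2−-3.5, 1−0.5) = 1.4801
Δθ = wrap(1.4801 − 2.3562) = -0.8761; ω₁ = Δθ/dt₁ = -0.3504
distance = √((1−0.5)² + (2−-3.5)²) = 5.5227; v₂ = distance/dt₂ = 11.0454

ω₁ = -0.3504, v₂ = 11.0454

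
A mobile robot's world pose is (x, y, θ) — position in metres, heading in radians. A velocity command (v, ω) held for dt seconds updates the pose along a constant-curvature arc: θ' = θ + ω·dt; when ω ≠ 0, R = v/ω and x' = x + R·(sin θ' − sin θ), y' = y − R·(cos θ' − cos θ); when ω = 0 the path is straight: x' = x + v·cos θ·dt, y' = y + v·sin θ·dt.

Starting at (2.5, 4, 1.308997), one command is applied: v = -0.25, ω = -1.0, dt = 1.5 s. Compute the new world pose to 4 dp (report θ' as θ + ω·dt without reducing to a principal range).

(2.2111, 3.8193, -0.1910)

θ' = 1.3090 + -1.0·1.5 = -0.1910
R = v/ω = -0.25/-1.0 = 0.2500
x' = 2.5 + 0.2500·(sin -0.1910 − sin 1.3090) = 2.2111
y' = 4 − 0.2500·(cos -0.1910 − cos 1.3090) = 3.8193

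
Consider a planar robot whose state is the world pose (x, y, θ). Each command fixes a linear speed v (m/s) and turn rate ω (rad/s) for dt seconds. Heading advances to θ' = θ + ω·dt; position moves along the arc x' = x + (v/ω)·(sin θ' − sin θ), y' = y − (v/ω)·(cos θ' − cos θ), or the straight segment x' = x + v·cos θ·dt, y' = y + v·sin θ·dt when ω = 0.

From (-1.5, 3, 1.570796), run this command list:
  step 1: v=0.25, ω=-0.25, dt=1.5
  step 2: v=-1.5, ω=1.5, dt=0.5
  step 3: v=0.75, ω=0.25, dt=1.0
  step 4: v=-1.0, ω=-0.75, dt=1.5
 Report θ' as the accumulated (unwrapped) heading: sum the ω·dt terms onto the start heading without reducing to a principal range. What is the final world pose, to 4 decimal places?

(-1.7003, 1.8708, 1.0708)

step 1: θ'=1.1958 (R=-1.0000) → pose (-1.4305, 3.3663, 1.1958)
step 2: θ'=1.9458 (R=-1.0000) → pose (-1.4305, 2.6337, 1.9458)
step 3: θ'=2.1958 (R=3.0000) → pose (-1.7891, 3.2902, 2.1958)
step 4: θ'=1.0708 (R=1.3333) → pose (-1.7003, 1.8708, 1.0708)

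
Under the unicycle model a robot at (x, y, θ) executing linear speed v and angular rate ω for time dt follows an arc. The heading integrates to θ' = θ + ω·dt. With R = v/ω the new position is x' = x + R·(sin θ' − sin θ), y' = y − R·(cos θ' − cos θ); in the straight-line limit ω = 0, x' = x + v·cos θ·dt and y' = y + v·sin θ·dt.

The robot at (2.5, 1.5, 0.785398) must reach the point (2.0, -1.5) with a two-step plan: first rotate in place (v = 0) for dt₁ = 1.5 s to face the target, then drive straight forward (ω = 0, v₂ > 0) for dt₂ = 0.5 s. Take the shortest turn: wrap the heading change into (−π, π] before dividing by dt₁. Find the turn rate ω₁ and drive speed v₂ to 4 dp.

ω₁ = -1.6809, v₂ = 6.0828

heading to target = atan2(-1.5−1.5, 2−2.5) = -1.7359
Δθ = wrap(-1.7359 − 0.7854) = -2.5213; ω₁ = Δθ/dt₁ = -1.6809
distance = √((2−2.5)² + (-1.5−1.5)²) = 3.0414; v₂ = distance/dt₂ = 6.0828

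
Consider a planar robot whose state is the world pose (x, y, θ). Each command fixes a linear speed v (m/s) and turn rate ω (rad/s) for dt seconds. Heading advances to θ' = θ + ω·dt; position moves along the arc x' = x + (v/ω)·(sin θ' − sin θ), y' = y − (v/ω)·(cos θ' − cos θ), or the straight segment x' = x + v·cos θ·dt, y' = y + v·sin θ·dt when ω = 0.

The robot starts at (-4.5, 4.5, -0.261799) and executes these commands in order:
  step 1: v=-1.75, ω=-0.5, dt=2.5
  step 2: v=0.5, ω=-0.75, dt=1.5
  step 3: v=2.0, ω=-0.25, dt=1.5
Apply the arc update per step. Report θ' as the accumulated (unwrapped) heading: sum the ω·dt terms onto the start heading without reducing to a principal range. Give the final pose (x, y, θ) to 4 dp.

(-10.2647, 6.1210, -3.0118)

step 1: θ'=-1.5118 (R=3.5000) → pose (-7.0880, 7.6744, -1.5118)
step 2: θ'=-2.6368 (R=-0.6667) → pose (-7.4311, 7.0515, -2.6368)
step 3: θ'=-3.0118 (R=-8.0000) → pose (-10.2647, 6.1210, -3.0118)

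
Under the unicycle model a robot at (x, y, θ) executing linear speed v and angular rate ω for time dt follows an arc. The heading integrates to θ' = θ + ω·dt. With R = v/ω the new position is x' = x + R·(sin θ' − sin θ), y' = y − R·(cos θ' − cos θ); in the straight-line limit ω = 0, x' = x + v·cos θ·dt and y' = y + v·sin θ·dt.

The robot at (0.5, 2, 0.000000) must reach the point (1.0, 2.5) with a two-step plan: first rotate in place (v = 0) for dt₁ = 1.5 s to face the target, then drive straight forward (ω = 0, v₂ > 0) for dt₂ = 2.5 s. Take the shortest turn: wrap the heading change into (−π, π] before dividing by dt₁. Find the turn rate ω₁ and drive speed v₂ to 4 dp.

heading to target = atan2(2.5−2, 1−0.5) = 0.7854
Δθ = wrap(0.7854 − 0.0000) = 0.7854; ω₁ = Δθ/dt₁ = 0.5236
distance = √((1−0.5)² + (2.5−2)²) = 0.7071; v₂ = distance/dt₂ = 0.2828

ω₁ = 0.5236, v₂ = 0.2828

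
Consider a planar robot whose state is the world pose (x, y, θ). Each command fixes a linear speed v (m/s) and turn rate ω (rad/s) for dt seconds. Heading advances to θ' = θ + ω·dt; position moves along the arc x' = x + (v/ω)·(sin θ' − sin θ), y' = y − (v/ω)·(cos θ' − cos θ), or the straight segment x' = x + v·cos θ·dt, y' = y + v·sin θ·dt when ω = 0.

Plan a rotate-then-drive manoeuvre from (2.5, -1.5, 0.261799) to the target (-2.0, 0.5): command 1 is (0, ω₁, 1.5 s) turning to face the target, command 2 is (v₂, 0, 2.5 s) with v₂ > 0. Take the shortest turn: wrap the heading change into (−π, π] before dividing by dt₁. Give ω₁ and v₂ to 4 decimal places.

ω₁ = 1.6410, v₂ = 1.9698

heading to target = atan2(0.5−-1.5, -2−2.5) = 2.7234
Δθ = wrap(2.7234 − 0.2618) = 2.4616; ω₁ = Δθ/dt₁ = 1.6410
distance = √((-2−2.5)² + (0.5−-1.5)²) = 4.9244; v₂ = distance/dt₂ = 1.9698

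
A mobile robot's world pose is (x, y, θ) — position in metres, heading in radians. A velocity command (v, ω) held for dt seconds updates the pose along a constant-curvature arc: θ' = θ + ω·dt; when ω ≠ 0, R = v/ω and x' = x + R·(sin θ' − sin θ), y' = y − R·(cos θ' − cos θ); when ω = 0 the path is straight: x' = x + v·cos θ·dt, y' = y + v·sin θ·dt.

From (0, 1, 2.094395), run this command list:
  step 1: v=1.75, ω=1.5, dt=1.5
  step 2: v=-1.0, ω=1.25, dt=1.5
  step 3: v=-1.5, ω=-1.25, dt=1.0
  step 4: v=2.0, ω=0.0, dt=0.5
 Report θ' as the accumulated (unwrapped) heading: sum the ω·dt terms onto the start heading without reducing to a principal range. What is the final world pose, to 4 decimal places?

step 1: θ'=4.3444 (R=1.1667) → pose (-2.0989, 0.8364, 4.3444)
step 2: θ'=6.2194 (R=-0.8000) → pose (-2.7944, 1.9225, 6.2194)
step 3: θ'=4.9694 (R=1.2000) → pose (-3.8785, 2.8151, 4.9694)
step 4: θ'=4.9694 (straight) → pose (-3.6243, 1.8479, 4.9694)

(-3.6243, 1.8479, 4.9694)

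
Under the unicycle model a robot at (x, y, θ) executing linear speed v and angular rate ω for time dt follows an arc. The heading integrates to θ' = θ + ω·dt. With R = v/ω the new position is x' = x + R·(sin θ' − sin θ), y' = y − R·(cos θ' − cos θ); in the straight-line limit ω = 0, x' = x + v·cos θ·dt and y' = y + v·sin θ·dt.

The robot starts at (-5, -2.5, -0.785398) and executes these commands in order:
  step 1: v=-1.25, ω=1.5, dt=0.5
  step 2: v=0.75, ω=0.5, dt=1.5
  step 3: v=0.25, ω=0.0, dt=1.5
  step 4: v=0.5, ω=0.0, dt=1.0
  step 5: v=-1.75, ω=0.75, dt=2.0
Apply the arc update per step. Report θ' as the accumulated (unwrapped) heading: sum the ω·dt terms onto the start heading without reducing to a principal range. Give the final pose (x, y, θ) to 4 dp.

(-4.1999, -4.4801, 2.2146)

step 1: θ'=-0.0354 (R=-0.8333) → pose (-5.5598, -2.2564, -0.0354)
step 2: θ'=0.7146 (R=1.5000) → pose (-4.5237, -1.8904, 0.7146)
step 3: θ'=0.7146 (straight) → pose (-4.2404, -1.6447, 0.7146)
step 4: θ'=0.7146 (straight) → pose (-3.8628, -1.3170, 0.7146)
step 5: θ'=2.2146 (R=-2.3333) → pose (-4.1999, -4.4801, 2.2146)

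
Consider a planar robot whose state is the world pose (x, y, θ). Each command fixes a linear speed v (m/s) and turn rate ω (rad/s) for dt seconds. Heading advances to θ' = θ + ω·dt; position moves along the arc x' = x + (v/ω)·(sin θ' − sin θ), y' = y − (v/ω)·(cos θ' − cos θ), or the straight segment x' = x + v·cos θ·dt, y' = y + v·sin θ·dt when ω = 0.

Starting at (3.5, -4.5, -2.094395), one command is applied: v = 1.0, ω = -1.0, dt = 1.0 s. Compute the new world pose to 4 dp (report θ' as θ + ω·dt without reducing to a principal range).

θ' = -2.0944 + -1.0·1.0 = -3.0944
R = v/ω = 1.0/-1.0 = -1.0000
x' = 3.5 + -1.0000·(sin -3.0944 − sin -2.0944) = 2.6812
y' = -4.5 − -1.0000·(cos -3.0944 − cos -2.0944) = -4.9989

(2.6812, -4.9989, -3.0944)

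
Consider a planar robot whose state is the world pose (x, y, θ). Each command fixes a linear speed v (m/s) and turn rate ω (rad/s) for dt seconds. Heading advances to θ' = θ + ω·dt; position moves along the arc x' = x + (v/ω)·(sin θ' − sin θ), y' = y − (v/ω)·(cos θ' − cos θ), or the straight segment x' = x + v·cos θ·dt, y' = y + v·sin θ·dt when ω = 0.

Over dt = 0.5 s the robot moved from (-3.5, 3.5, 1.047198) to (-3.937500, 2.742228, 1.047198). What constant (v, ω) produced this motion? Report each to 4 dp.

Δθ = 1.047198 − 1.047198 = 0.000000
ω = Δθ/dt = 0.000000/0.5 = 0.0000
ω = 0 → v = (Δx·cos θ + Δy·sin θ)/dt = -1.7500

v = -1.7500, ω = 0.0000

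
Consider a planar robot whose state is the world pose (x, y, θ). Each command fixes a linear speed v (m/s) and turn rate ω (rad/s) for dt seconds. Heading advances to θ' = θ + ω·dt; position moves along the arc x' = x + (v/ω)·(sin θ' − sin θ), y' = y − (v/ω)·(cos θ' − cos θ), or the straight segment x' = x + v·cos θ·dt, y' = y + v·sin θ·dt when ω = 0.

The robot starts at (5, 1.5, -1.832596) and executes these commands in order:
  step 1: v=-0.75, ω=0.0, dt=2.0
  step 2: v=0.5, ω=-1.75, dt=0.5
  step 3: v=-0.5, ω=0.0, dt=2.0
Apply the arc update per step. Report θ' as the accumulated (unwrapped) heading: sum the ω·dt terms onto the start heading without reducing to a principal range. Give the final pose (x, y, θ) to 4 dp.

(6.1397, 3.1841, -2.7076)

step 1: θ'=-1.8326 (straight) → pose (5.3882, 2.9489, -1.8326)
step 2: θ'=-2.7076 (R=-0.2857) → pose (5.2324, 2.7636, -2.7076)
step 3: θ'=-2.7076 (straight) → pose (6.1397, 3.1841, -2.7076)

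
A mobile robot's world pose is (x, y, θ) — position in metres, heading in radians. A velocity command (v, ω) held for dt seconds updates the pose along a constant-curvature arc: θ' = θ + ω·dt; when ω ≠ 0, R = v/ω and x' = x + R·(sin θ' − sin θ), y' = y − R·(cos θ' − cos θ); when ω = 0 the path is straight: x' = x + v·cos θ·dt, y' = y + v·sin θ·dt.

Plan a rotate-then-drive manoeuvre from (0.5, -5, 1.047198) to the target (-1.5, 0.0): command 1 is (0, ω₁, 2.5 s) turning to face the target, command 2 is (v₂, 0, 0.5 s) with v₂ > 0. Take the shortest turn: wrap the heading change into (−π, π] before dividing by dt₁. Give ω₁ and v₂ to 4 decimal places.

ω₁ = 0.3616, v₂ = 10.7703

heading to target = atan2(0−-5, -1.5−0.5) = 1.9513
Δθ = wrap(1.9513 − 1.0472) = 0.9041; ω₁ = Δθ/dt₁ = 0.3616
distance = √((-1.5−0.5)² + (0−-5)²) = 5.3852; v₂ = distance/dt₂ = 10.7703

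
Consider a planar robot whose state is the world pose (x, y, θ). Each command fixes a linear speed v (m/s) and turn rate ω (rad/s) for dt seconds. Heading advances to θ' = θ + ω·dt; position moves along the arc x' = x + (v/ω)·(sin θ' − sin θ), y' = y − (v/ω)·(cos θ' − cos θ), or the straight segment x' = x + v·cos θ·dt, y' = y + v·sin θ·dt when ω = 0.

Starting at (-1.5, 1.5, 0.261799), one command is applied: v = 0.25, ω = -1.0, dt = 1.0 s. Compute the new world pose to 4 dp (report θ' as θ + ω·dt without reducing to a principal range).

θ' = 0.2618 + -1.0·1.0 = -0.7382
R = v/ω = 0.25/-1.0 = -0.2500
x' = -1.5 + -0.2500·(sin -0.7382 − sin 0.2618) = -1.2671
y' = 1.5 − -0.2500·(cos -0.7382 − cos 0.2618) = 1.4434

(-1.2671, 1.4434, -0.7382)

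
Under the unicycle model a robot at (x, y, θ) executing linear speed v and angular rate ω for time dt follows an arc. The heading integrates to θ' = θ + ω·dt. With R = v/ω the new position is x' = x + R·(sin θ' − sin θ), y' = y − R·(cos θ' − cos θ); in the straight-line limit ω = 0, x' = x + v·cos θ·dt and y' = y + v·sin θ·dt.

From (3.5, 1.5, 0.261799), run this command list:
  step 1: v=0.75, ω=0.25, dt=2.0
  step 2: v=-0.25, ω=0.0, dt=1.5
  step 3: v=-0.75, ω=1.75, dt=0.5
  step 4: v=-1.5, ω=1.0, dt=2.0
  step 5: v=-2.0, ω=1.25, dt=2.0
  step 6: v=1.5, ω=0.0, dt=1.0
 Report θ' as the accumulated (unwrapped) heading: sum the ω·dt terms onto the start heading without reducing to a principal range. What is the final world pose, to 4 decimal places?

step 1: θ'=0.7618 (R=3.0000) → pose (4.7942, 2.2270, 0.7618)
step 2: θ'=0.7618 (straight) → pose (4.5229, 1.9682, 0.7618)
step 3: θ'=1.6368 (R=-0.4286) → pose (4.3910, 1.6298, 1.6368)
step 4: θ'=3.6368 (R=-1.5000) → pose (6.6006, 0.4089, 3.6368)
step 5: θ'=6.1368 (R=-1.6000) → pose (6.0736, 3.3996, 6.1368)
step 6: θ'=6.1368 (straight) → pose (7.5576, 3.1808, 6.1368)

(7.5576, 3.1808, 6.1368)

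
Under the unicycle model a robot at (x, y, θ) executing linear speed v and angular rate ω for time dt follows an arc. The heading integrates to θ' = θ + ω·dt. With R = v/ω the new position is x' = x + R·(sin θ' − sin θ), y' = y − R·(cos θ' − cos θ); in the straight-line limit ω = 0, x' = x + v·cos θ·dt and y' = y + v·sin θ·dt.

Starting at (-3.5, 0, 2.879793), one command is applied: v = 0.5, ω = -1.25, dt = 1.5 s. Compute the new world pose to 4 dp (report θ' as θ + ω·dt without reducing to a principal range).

θ' = 2.8798 + -1.25·1.5 = 1.0048
R = v/ω = 0.5/-1.25 = -0.4000
x' = -3.5 + -0.4000·(sin 1.0048 − sin 2.8798) = -3.7341
y' = 0 − -0.4000·(cos 1.0048 − cos 2.8798) = 0.6009

(-3.7341, 0.6009, 1.0048)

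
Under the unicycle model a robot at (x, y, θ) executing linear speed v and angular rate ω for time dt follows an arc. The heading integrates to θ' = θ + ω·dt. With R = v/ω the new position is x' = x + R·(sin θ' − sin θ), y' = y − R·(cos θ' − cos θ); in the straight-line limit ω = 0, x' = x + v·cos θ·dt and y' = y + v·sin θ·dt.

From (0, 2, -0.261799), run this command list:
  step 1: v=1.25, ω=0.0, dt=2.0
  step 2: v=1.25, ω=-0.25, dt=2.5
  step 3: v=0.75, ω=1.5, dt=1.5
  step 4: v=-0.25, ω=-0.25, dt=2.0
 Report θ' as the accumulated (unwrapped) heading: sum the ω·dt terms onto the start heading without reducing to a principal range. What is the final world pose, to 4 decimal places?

(5.6542, -0.5482, 0.8632)

step 1: θ'=-0.2618 (straight) → pose (2.4148, 1.3530, -0.2618)
step 2: θ'=-0.8868 (R=-5.0000) → pose (4.9960, -0.3172, -0.8868)
step 3: θ'=1.3632 (R=0.5000) → pose (5.8728, -0.1043, 1.3632)
step 4: θ'=0.8632 (R=1.0000) → pose (5.6542, -0.5482, 0.8632)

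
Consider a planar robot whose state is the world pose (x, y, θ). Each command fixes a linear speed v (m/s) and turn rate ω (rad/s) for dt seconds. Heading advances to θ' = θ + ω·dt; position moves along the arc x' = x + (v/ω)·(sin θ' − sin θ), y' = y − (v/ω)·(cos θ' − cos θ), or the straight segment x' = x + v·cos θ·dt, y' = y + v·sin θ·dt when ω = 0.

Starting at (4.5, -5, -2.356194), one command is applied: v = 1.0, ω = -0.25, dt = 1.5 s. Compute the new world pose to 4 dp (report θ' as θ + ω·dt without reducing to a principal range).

(3.2675, -5.8394, -2.7312)

θ' = -2.3562 + -0.25·1.5 = -2.7312
R = v/ω = 1.0/-0.25 = -4.0000
x' = 4.5 + -4.0000·(sin -2.7312 − sin -2.3562) = 3.2675
y' = -5 − -4.0000·(cos -2.7312 − cos -2.3562) = -5.8394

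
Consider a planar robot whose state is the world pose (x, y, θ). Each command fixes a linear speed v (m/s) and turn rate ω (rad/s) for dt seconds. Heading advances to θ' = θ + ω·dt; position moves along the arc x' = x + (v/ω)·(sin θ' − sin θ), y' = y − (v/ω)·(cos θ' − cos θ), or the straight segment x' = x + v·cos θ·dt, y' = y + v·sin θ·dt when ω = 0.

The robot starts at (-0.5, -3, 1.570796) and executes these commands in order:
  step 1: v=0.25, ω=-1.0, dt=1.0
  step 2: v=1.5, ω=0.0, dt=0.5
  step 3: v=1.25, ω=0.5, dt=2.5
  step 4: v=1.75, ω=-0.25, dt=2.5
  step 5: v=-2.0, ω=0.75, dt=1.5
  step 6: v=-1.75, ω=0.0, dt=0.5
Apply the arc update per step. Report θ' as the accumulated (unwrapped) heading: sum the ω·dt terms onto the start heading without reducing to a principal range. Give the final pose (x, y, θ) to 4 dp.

step 1: θ'=0.5708 (R=-0.2500) → pose (-0.3851, -2.7896, 0.5708)
step 2: θ'=0.5708 (straight) → pose (0.2460, -2.3844, 0.5708)
step 3: θ'=1.8208 (R=2.5000) → pose (1.3176, 0.3378, 1.8208)
step 4: θ'=1.1958 (R=-7.0000) → pose (1.5864, 4.6335, 1.1958)
step 5: θ'=2.3208 (R=-2.6667) → pose (2.1166, 1.8391, 2.3208)
step 6: θ'=2.3208 (straight) → pose (2.7130, 1.1989, 2.3208)

(2.7130, 1.1989, 2.3208)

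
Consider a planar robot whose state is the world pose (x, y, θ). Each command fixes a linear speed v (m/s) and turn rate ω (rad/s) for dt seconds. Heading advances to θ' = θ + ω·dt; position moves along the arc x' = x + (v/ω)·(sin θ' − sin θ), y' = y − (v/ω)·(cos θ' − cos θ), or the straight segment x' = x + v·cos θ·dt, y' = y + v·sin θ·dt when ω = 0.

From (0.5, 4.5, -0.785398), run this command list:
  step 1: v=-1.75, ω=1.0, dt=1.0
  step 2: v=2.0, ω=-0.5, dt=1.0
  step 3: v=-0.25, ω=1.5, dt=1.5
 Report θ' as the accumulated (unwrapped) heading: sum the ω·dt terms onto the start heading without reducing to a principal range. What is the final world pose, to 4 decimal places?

(0.6670, 4.6785, 1.9646)

step 1: θ'=0.2146 (R=-1.7500) → pose (-1.1101, 4.9724, 0.2146)
step 2: θ'=-0.2854 (R=-4.0000) → pose (0.8679, 4.9024, -0.2854)
step 3: θ'=1.9646 (R=-0.1667) → pose (0.6670, 4.6785, 1.9646)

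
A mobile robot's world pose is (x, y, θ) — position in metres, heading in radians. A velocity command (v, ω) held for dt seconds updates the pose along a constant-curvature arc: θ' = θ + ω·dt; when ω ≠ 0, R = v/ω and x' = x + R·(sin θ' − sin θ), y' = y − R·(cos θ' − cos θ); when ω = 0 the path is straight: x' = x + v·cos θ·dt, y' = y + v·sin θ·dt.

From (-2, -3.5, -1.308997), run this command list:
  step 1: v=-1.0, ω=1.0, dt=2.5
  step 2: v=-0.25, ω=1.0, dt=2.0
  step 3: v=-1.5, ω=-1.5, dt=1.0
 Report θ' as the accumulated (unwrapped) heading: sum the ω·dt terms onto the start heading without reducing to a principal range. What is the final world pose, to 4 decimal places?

(-2.6080, -4.6093, 1.6910)

step 1: θ'=1.1910 (R=-1.0000) → pose (-3.8947, -3.3881, 1.1910)
step 2: θ'=3.1910 (R=-0.2500) → pose (-3.6501, -3.7305, 3.1910)
step 3: θ'=1.6910 (R=1.0000) → pose (-2.6080, -4.6093, 1.6910)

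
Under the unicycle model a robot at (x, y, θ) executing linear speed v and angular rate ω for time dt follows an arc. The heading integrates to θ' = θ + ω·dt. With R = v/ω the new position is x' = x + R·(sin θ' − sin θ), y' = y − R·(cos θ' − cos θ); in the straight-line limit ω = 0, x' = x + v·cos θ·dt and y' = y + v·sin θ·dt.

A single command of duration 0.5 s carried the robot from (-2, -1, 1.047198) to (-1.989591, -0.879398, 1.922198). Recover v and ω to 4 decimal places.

v = 0.2500, ω = 1.7500

Δθ = 1.922198 − 1.047198 = 0.875000
ω = Δθ/dt = 0.875000/0.5 = 1.7500
R = −Δy/(cos θ' − cos θ) = 0.1429
v = R·ω = 0.1429·1.7500 = 0.2500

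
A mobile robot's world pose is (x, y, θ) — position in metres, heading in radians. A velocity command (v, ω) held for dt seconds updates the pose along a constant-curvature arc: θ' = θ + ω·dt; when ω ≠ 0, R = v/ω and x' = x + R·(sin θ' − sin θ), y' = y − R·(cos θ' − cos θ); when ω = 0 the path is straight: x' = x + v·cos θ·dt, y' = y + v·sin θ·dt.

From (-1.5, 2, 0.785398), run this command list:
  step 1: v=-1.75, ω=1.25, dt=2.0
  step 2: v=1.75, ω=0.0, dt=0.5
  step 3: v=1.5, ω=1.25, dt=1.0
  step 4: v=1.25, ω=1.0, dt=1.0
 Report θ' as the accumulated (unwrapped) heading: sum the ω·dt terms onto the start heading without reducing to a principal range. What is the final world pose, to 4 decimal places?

(-1.8042, -2.6138, 5.5354)

step 1: θ'=3.2854 (R=-1.4000) → pose (-0.3094, -0.3755, 3.2854)
step 2: θ'=3.2854 (straight) → pose (-1.1754, -0.5009, 3.2854)
step 3: θ'=4.5354 (R=1.2000) → pose (-2.1847, -1.4772, 4.5354)
step 4: θ'=5.5354 (R=1.2500) → pose (-1.8042, -2.6138, 5.5354)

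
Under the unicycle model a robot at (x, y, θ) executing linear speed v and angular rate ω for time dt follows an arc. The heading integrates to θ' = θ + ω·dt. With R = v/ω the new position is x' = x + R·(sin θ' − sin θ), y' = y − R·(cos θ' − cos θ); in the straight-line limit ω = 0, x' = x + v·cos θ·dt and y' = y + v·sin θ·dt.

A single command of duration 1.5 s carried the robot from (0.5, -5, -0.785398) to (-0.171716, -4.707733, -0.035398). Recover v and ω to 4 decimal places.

Δθ = -0.035398 − -0.785398 = 0.750000
ω = Δθ/dt = 0.750000/1.5 = 0.5000
R = Δx/(sin θ' − sin θ) = -1.0000
v = R·ω = -1.0000·0.5000 = -0.5000

v = -0.5000, ω = 0.5000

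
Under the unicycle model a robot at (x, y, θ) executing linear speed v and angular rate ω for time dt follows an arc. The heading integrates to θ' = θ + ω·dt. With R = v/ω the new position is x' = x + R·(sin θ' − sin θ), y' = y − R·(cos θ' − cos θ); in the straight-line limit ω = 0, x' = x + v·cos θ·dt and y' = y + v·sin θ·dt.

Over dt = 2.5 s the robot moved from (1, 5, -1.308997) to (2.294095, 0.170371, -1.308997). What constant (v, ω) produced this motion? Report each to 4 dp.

v = 2.0000, ω = 0.0000

Δθ = -1.308997 − -1.308997 = 0.000000
ω = Δθ/dt = 0.000000/2.5 = 0.0000
ω = 0 → v = (Δx·cos θ + Δy·sin θ)/dt = 2.0000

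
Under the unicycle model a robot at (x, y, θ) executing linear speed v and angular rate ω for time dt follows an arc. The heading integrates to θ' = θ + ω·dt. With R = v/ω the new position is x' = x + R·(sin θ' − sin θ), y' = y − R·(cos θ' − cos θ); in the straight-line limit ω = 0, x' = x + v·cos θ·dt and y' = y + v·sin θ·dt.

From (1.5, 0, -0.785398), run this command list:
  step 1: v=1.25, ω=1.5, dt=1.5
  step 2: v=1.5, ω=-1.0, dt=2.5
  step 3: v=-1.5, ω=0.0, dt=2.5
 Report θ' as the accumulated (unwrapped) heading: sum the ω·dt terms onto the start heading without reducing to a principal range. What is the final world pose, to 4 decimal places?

(3.7864, 4.3325, -1.0354)

step 1: θ'=1.4646 (R=0.8333) → pose (2.9179, 0.5009, 1.4646)
step 2: θ'=-1.0354 (R=-1.5000) → pose (5.6995, 1.1072, -1.0354)
step 3: θ'=-1.0354 (straight) → pose (3.7864, 4.3325, -1.0354)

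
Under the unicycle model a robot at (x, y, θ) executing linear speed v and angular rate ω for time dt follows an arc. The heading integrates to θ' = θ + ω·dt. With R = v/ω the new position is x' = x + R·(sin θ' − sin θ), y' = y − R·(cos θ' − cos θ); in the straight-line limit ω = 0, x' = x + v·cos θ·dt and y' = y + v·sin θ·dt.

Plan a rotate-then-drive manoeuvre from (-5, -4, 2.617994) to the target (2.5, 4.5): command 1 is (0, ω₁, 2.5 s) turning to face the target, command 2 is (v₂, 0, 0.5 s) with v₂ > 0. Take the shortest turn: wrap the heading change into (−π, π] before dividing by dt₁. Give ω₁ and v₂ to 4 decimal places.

ω₁ = -0.7081, v₂ = 22.6716

heading to target = atan2(4.5−-4, 2.5−-5) = 0.8478
Δθ = wrap(0.8478 − 2.6180) = -1.7702; ω₁ = Δθ/dt₁ = -0.7081
distance = √((2.5−-5)² + (4.5−-4)²) = 11.3358; v₂ = distance/dt₂ = 22.6716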